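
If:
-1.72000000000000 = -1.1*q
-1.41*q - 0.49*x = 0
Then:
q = 1.56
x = -4.50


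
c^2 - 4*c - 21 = (c - 7)*(c + 3)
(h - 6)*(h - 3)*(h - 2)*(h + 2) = h^4 - 9*h^3 + 14*h^2 + 36*h - 72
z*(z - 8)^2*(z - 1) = z^4 - 17*z^3 + 80*z^2 - 64*z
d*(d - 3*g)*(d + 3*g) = d^3 - 9*d*g^2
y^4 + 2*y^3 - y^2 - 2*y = y*(y - 1)*(y + 1)*(y + 2)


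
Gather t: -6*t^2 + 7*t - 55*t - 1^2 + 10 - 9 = -6*t^2 - 48*t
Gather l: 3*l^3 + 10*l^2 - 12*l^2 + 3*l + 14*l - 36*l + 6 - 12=3*l^3 - 2*l^2 - 19*l - 6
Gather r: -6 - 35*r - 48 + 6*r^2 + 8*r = 6*r^2 - 27*r - 54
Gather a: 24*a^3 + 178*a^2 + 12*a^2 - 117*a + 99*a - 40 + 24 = 24*a^3 + 190*a^2 - 18*a - 16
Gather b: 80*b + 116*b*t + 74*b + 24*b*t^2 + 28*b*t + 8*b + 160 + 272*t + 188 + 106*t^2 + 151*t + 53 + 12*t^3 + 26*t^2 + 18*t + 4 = b*(24*t^2 + 144*t + 162) + 12*t^3 + 132*t^2 + 441*t + 405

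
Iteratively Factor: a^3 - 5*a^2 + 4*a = (a - 4)*(a^2 - a) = (a - 4)*(a - 1)*(a)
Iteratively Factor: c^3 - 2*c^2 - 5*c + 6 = (c + 2)*(c^2 - 4*c + 3) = (c - 3)*(c + 2)*(c - 1)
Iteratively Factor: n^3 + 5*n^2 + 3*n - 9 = (n - 1)*(n^2 + 6*n + 9) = (n - 1)*(n + 3)*(n + 3)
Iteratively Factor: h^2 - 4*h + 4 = (h - 2)*(h - 2)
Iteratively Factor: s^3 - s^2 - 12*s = (s)*(s^2 - s - 12) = s*(s - 4)*(s + 3)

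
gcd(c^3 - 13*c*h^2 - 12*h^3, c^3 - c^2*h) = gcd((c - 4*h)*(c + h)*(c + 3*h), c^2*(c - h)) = 1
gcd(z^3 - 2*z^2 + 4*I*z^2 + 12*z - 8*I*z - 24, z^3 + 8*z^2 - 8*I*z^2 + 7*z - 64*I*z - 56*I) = 1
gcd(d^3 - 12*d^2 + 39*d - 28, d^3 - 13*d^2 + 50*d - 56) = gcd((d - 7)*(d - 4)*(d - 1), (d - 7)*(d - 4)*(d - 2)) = d^2 - 11*d + 28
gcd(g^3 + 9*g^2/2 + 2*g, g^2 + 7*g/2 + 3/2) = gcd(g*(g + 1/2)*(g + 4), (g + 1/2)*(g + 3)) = g + 1/2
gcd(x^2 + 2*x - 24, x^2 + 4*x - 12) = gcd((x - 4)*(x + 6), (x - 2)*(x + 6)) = x + 6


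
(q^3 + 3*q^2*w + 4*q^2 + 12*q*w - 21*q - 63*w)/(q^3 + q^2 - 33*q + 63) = (q + 3*w)/(q - 3)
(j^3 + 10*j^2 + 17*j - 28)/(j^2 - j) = j + 11 + 28/j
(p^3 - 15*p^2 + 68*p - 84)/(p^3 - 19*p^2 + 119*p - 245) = (p^2 - 8*p + 12)/(p^2 - 12*p + 35)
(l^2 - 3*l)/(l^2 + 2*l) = (l - 3)/(l + 2)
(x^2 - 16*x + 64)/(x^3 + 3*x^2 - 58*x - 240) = (x - 8)/(x^2 + 11*x + 30)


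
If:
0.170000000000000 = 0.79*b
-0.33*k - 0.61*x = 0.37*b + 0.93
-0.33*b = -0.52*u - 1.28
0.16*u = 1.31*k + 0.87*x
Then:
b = 0.22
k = 1.27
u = -2.32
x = -2.34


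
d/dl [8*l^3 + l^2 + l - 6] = 24*l^2 + 2*l + 1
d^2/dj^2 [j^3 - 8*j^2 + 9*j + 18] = 6*j - 16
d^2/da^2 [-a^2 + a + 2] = -2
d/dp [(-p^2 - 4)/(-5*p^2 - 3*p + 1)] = 3*(p^2 - 14*p - 4)/(25*p^4 + 30*p^3 - p^2 - 6*p + 1)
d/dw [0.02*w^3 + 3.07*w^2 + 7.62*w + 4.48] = 0.06*w^2 + 6.14*w + 7.62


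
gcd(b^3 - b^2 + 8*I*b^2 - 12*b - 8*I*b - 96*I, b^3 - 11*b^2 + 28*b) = b - 4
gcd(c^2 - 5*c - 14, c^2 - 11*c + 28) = c - 7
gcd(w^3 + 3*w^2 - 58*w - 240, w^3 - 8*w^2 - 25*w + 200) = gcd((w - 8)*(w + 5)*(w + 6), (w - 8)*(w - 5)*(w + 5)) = w^2 - 3*w - 40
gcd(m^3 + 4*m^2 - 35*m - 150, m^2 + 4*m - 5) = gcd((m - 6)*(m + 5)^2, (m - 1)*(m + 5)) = m + 5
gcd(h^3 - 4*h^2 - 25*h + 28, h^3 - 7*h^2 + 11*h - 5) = h - 1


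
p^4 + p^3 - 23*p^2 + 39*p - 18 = (p - 3)*(p - 1)^2*(p + 6)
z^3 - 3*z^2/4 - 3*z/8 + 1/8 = (z - 1)*(z - 1/4)*(z + 1/2)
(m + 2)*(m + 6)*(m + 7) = m^3 + 15*m^2 + 68*m + 84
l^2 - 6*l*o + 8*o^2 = (l - 4*o)*(l - 2*o)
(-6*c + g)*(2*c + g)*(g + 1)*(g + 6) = -12*c^2*g^2 - 84*c^2*g - 72*c^2 - 4*c*g^3 - 28*c*g^2 - 24*c*g + g^4 + 7*g^3 + 6*g^2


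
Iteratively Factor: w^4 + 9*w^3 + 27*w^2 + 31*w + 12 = (w + 3)*(w^3 + 6*w^2 + 9*w + 4) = (w + 3)*(w + 4)*(w^2 + 2*w + 1) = (w + 1)*(w + 3)*(w + 4)*(w + 1)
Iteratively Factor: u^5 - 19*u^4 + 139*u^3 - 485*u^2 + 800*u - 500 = (u - 5)*(u^4 - 14*u^3 + 69*u^2 - 140*u + 100) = (u - 5)*(u - 2)*(u^3 - 12*u^2 + 45*u - 50) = (u - 5)*(u - 2)^2*(u^2 - 10*u + 25) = (u - 5)^2*(u - 2)^2*(u - 5)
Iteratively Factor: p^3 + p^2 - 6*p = (p + 3)*(p^2 - 2*p) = (p - 2)*(p + 3)*(p)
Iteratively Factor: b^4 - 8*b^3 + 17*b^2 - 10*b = (b)*(b^3 - 8*b^2 + 17*b - 10) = b*(b - 1)*(b^2 - 7*b + 10) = b*(b - 2)*(b - 1)*(b - 5)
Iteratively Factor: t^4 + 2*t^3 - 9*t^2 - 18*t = (t + 3)*(t^3 - t^2 - 6*t) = t*(t + 3)*(t^2 - t - 6) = t*(t + 2)*(t + 3)*(t - 3)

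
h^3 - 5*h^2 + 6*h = h*(h - 3)*(h - 2)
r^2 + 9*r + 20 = (r + 4)*(r + 5)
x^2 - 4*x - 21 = (x - 7)*(x + 3)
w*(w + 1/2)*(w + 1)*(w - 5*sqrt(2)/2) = w^4 - 5*sqrt(2)*w^3/2 + 3*w^3/2 - 15*sqrt(2)*w^2/4 + w^2/2 - 5*sqrt(2)*w/4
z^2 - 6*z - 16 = (z - 8)*(z + 2)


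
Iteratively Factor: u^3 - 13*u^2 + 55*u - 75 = (u - 5)*(u^2 - 8*u + 15) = (u - 5)^2*(u - 3)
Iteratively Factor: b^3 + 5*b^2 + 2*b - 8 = (b + 2)*(b^2 + 3*b - 4) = (b - 1)*(b + 2)*(b + 4)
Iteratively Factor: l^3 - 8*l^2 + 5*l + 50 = (l + 2)*(l^2 - 10*l + 25) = (l - 5)*(l + 2)*(l - 5)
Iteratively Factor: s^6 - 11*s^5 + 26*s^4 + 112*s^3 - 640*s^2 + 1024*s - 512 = (s + 4)*(s^5 - 15*s^4 + 86*s^3 - 232*s^2 + 288*s - 128) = (s - 1)*(s + 4)*(s^4 - 14*s^3 + 72*s^2 - 160*s + 128) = (s - 4)*(s - 1)*(s + 4)*(s^3 - 10*s^2 + 32*s - 32) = (s - 4)^2*(s - 1)*(s + 4)*(s^2 - 6*s + 8) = (s - 4)^2*(s - 2)*(s - 1)*(s + 4)*(s - 4)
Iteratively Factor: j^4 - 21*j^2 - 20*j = (j)*(j^3 - 21*j - 20) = j*(j - 5)*(j^2 + 5*j + 4) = j*(j - 5)*(j + 4)*(j + 1)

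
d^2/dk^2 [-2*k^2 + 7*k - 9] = -4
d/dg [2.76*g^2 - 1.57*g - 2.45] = 5.52*g - 1.57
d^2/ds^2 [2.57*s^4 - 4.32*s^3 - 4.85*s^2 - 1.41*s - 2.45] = 30.84*s^2 - 25.92*s - 9.7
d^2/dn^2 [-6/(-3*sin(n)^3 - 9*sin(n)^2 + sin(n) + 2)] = 6*(-81*sin(n)^6 - 297*sin(n)^5 - 210*sin(n)^4 + 405*sin(n)^3 + 395*sin(n)^2 - 16*sin(n) + 38)/(3*sin(n)^3 + 9*sin(n)^2 - sin(n) - 2)^3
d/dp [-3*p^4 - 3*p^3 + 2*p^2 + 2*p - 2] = -12*p^3 - 9*p^2 + 4*p + 2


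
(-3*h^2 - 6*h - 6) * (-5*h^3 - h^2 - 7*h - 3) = 15*h^5 + 33*h^4 + 57*h^3 + 57*h^2 + 60*h + 18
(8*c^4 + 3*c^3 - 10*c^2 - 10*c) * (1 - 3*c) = -24*c^5 - c^4 + 33*c^3 + 20*c^2 - 10*c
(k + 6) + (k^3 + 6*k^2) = k^3 + 6*k^2 + k + 6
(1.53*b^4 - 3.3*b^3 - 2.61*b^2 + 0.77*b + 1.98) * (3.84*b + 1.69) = 5.8752*b^5 - 10.0863*b^4 - 15.5994*b^3 - 1.4541*b^2 + 8.9045*b + 3.3462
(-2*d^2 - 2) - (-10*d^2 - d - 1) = 8*d^2 + d - 1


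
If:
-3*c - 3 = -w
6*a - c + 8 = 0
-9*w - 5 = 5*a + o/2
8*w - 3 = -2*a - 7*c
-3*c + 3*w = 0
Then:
No Solution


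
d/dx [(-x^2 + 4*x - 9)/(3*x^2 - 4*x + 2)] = 2*(-4*x^2 + 25*x - 14)/(9*x^4 - 24*x^3 + 28*x^2 - 16*x + 4)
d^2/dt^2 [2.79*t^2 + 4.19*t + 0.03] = 5.58000000000000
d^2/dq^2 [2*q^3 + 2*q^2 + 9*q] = 12*q + 4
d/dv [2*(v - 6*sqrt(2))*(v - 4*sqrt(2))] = 4*v - 20*sqrt(2)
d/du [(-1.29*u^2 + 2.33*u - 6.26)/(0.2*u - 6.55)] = (-0.258*u^2 + 16.899*u - 14.0095)/(0.04*u^2 - 2.62*u + 42.9025)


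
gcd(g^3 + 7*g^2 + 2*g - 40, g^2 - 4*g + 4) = g - 2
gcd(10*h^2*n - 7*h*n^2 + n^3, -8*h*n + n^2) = n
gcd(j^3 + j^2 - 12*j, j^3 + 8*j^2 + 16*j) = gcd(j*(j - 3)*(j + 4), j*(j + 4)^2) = j^2 + 4*j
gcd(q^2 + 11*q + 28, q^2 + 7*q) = q + 7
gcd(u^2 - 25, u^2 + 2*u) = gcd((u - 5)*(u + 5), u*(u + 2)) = 1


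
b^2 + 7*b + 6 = (b + 1)*(b + 6)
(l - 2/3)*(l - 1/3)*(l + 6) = l^3 + 5*l^2 - 52*l/9 + 4/3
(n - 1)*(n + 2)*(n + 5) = n^3 + 6*n^2 + 3*n - 10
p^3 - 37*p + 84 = (p - 4)*(p - 3)*(p + 7)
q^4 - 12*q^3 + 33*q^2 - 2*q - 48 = (q - 8)*(q - 3)*(q - 2)*(q + 1)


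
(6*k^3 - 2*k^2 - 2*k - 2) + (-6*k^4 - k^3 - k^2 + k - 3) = -6*k^4 + 5*k^3 - 3*k^2 - k - 5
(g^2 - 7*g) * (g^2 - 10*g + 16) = g^4 - 17*g^3 + 86*g^2 - 112*g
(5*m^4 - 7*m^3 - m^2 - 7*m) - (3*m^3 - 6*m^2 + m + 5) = 5*m^4 - 10*m^3 + 5*m^2 - 8*m - 5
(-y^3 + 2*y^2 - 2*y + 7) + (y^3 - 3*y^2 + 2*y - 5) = 2 - y^2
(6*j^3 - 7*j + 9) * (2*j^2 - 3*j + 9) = 12*j^5 - 18*j^4 + 40*j^3 + 39*j^2 - 90*j + 81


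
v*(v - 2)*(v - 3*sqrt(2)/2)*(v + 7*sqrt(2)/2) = v^4 - 2*v^3 + 2*sqrt(2)*v^3 - 21*v^2/2 - 4*sqrt(2)*v^2 + 21*v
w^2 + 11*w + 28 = (w + 4)*(w + 7)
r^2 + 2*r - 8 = (r - 2)*(r + 4)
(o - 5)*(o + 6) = o^2 + o - 30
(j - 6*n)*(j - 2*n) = j^2 - 8*j*n + 12*n^2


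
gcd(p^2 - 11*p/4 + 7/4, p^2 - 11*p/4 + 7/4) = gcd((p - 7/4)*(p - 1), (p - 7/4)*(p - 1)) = p^2 - 11*p/4 + 7/4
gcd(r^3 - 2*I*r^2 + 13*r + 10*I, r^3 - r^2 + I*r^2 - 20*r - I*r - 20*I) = r + I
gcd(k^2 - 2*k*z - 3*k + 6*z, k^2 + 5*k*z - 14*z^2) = -k + 2*z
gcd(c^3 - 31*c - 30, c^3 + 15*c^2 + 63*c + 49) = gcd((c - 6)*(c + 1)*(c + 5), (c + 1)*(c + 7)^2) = c + 1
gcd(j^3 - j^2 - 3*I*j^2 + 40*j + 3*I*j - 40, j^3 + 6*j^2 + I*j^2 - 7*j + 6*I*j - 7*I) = j - 1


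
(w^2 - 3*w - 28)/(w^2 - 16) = (w - 7)/(w - 4)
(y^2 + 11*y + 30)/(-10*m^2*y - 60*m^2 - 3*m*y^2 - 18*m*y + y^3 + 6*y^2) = (y + 5)/(-10*m^2 - 3*m*y + y^2)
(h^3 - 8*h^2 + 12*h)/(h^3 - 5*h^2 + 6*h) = (h - 6)/(h - 3)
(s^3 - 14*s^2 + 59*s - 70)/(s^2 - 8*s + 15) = (s^2 - 9*s + 14)/(s - 3)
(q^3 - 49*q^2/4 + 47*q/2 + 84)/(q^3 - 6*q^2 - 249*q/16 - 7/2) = 4*(q - 6)/(4*q + 1)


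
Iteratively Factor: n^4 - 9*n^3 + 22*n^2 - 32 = (n - 4)*(n^3 - 5*n^2 + 2*n + 8) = (n - 4)*(n + 1)*(n^2 - 6*n + 8) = (n - 4)^2*(n + 1)*(n - 2)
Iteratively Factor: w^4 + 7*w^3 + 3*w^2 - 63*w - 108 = (w - 3)*(w^3 + 10*w^2 + 33*w + 36) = (w - 3)*(w + 3)*(w^2 + 7*w + 12) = (w - 3)*(w + 3)^2*(w + 4)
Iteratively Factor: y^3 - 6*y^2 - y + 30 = (y + 2)*(y^2 - 8*y + 15) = (y - 3)*(y + 2)*(y - 5)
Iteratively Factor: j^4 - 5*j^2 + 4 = (j + 1)*(j^3 - j^2 - 4*j + 4) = (j + 1)*(j + 2)*(j^2 - 3*j + 2) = (j - 1)*(j + 1)*(j + 2)*(j - 2)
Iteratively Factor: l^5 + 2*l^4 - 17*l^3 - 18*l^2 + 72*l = (l + 4)*(l^4 - 2*l^3 - 9*l^2 + 18*l) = (l + 3)*(l + 4)*(l^3 - 5*l^2 + 6*l) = (l - 3)*(l + 3)*(l + 4)*(l^2 - 2*l) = (l - 3)*(l - 2)*(l + 3)*(l + 4)*(l)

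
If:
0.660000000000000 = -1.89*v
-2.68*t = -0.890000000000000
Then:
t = 0.33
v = -0.35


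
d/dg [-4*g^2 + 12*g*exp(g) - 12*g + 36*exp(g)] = 12*g*exp(g) - 8*g + 48*exp(g) - 12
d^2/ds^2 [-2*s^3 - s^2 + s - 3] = -12*s - 2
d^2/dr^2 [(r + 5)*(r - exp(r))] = -r*exp(r) - 7*exp(r) + 2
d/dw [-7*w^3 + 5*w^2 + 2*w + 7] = -21*w^2 + 10*w + 2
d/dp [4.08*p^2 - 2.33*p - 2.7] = 8.16*p - 2.33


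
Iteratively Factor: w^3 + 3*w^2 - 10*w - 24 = (w + 2)*(w^2 + w - 12) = (w - 3)*(w + 2)*(w + 4)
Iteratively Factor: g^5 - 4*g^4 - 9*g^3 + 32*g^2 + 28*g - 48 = (g - 1)*(g^4 - 3*g^3 - 12*g^2 + 20*g + 48) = (g - 4)*(g - 1)*(g^3 + g^2 - 8*g - 12) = (g - 4)*(g - 1)*(g + 2)*(g^2 - g - 6) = (g - 4)*(g - 1)*(g + 2)^2*(g - 3)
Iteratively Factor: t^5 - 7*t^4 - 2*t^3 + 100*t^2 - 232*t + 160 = (t + 4)*(t^4 - 11*t^3 + 42*t^2 - 68*t + 40) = (t - 2)*(t + 4)*(t^3 - 9*t^2 + 24*t - 20) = (t - 2)^2*(t + 4)*(t^2 - 7*t + 10) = (t - 5)*(t - 2)^2*(t + 4)*(t - 2)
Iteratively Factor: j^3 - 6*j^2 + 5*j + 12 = (j + 1)*(j^2 - 7*j + 12) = (j - 3)*(j + 1)*(j - 4)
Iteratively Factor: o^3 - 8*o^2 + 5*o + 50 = (o - 5)*(o^2 - 3*o - 10) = (o - 5)^2*(o + 2)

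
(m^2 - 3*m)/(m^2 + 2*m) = (m - 3)/(m + 2)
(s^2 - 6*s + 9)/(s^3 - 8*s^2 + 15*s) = (s - 3)/(s*(s - 5))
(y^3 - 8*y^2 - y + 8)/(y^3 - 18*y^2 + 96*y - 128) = (y^2 - 1)/(y^2 - 10*y + 16)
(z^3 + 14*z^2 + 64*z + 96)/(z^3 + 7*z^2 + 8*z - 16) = (z + 6)/(z - 1)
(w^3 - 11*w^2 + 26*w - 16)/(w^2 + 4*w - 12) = (w^2 - 9*w + 8)/(w + 6)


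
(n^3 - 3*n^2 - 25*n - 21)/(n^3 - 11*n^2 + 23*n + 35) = (n + 3)/(n - 5)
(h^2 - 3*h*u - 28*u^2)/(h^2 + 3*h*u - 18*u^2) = (h^2 - 3*h*u - 28*u^2)/(h^2 + 3*h*u - 18*u^2)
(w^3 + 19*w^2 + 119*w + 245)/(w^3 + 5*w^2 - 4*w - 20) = (w^2 + 14*w + 49)/(w^2 - 4)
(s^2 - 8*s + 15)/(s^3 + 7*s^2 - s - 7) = (s^2 - 8*s + 15)/(s^3 + 7*s^2 - s - 7)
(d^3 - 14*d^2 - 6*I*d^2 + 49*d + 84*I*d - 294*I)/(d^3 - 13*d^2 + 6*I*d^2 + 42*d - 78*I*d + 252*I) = (d^2 - d*(7 + 6*I) + 42*I)/(d^2 + 6*d*(-1 + I) - 36*I)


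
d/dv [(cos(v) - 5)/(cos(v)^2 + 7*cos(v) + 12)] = (cos(v)^2 - 10*cos(v) - 47)*sin(v)/(cos(v)^2 + 7*cos(v) + 12)^2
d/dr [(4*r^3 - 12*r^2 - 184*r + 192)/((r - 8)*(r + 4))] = 4*(r^2 + 8*r + 26)/(r^2 + 8*r + 16)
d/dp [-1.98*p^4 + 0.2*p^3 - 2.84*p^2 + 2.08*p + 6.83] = -7.92*p^3 + 0.6*p^2 - 5.68*p + 2.08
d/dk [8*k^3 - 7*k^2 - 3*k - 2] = 24*k^2 - 14*k - 3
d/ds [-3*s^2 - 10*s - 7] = -6*s - 10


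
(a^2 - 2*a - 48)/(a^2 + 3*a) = (a^2 - 2*a - 48)/(a*(a + 3))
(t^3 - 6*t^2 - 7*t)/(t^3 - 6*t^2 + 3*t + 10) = t*(t - 7)/(t^2 - 7*t + 10)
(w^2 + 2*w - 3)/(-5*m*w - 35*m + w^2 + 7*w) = (-w^2 - 2*w + 3)/(5*m*w + 35*m - w^2 - 7*w)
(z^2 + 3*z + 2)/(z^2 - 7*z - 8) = (z + 2)/(z - 8)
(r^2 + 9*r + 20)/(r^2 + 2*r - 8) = (r + 5)/(r - 2)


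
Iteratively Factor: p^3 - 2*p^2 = (p - 2)*(p^2) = p*(p - 2)*(p)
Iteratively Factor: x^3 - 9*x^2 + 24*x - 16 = (x - 4)*(x^2 - 5*x + 4) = (x - 4)*(x - 1)*(x - 4)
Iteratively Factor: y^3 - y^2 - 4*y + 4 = (y - 2)*(y^2 + y - 2) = (y - 2)*(y - 1)*(y + 2)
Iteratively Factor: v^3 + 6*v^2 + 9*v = (v)*(v^2 + 6*v + 9) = v*(v + 3)*(v + 3)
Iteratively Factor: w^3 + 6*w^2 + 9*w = (w)*(w^2 + 6*w + 9) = w*(w + 3)*(w + 3)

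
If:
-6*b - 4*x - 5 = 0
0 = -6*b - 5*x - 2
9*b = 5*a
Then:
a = -51/10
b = -17/6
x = 3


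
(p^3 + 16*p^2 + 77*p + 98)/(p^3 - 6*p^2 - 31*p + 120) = (p^3 + 16*p^2 + 77*p + 98)/(p^3 - 6*p^2 - 31*p + 120)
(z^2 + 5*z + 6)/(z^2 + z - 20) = (z^2 + 5*z + 6)/(z^2 + z - 20)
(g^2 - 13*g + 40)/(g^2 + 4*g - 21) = (g^2 - 13*g + 40)/(g^2 + 4*g - 21)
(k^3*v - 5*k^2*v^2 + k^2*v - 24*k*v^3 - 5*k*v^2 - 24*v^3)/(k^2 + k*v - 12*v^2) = v*(k^3 - 5*k^2*v + k^2 - 24*k*v^2 - 5*k*v - 24*v^2)/(k^2 + k*v - 12*v^2)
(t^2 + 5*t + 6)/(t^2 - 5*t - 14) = (t + 3)/(t - 7)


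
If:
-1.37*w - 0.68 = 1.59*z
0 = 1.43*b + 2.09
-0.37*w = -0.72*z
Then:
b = -1.46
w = -0.31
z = -0.16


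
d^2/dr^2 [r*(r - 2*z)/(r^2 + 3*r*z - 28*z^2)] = 2*z*(5*r^3 - 84*r^2*z + 168*r*z^2 - 616*z^3)/(-r^6 - 9*r^5*z + 57*r^4*z^2 + 477*r^3*z^3 - 1596*r^2*z^4 - 7056*r*z^5 + 21952*z^6)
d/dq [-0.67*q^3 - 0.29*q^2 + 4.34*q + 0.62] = -2.01*q^2 - 0.58*q + 4.34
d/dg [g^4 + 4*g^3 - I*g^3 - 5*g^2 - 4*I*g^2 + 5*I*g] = 4*g^3 + g^2*(12 - 3*I) + g*(-10 - 8*I) + 5*I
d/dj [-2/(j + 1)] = 2/(j + 1)^2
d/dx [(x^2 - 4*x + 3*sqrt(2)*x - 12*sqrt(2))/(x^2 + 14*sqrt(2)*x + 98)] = (4*x^2 + 11*sqrt(2)*x^2 + 24*sqrt(2)*x + 196*x - 56 + 294*sqrt(2))/(x^4 + 28*sqrt(2)*x^3 + 588*x^2 + 2744*sqrt(2)*x + 9604)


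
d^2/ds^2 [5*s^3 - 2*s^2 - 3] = 30*s - 4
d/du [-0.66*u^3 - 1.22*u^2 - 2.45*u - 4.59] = -1.98*u^2 - 2.44*u - 2.45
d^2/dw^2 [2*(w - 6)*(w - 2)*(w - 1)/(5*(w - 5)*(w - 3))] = 12*(-w^3 + 3*w^2 + 21*w - 71)/(5*(w^6 - 24*w^5 + 237*w^4 - 1232*w^3 + 3555*w^2 - 5400*w + 3375))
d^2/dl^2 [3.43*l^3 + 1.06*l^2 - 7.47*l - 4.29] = 20.58*l + 2.12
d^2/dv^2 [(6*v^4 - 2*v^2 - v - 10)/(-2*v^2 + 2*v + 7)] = 12*(-4*v^6 + 12*v^5 + 30*v^4 - 110*v^3 - 260*v^2 - 13*v + 44)/(8*v^6 - 24*v^5 - 60*v^4 + 160*v^3 + 210*v^2 - 294*v - 343)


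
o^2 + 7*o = o*(o + 7)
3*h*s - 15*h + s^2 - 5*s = (3*h + s)*(s - 5)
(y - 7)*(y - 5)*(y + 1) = y^3 - 11*y^2 + 23*y + 35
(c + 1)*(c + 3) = c^2 + 4*c + 3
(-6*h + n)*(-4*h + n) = 24*h^2 - 10*h*n + n^2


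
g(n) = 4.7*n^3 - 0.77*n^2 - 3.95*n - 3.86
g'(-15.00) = 3191.65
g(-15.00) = -15980.36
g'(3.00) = 118.33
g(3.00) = 104.26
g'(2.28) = 65.84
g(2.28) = 38.84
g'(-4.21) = 252.44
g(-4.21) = -351.58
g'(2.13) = 56.74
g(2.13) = 29.65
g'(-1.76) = 42.44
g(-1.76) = -24.92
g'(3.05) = 122.52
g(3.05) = 110.28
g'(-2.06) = 59.06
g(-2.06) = -40.08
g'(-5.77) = 474.37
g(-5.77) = -909.57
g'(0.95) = 7.31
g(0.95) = -4.28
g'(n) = 14.1*n^2 - 1.54*n - 3.95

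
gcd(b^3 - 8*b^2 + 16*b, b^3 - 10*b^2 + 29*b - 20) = b - 4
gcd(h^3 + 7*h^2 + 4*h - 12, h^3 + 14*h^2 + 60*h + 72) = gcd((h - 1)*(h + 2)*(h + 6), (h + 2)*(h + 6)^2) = h^2 + 8*h + 12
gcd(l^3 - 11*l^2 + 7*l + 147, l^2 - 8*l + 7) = l - 7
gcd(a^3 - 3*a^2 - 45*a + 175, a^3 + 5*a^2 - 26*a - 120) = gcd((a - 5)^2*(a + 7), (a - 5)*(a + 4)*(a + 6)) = a - 5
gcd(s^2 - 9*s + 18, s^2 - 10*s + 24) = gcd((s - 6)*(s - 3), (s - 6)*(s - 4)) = s - 6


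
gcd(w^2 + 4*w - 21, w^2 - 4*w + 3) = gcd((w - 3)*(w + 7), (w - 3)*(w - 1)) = w - 3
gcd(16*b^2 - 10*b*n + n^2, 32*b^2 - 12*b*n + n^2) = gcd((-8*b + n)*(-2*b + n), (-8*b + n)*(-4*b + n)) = 8*b - n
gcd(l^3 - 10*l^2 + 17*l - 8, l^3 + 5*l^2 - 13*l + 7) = l^2 - 2*l + 1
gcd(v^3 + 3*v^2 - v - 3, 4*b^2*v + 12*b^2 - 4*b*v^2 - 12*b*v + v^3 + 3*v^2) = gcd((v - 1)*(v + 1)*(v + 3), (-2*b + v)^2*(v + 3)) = v + 3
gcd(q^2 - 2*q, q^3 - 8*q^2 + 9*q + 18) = 1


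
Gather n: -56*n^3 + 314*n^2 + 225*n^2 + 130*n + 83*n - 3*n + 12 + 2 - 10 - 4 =-56*n^3 + 539*n^2 + 210*n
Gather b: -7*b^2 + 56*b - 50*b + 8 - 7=-7*b^2 + 6*b + 1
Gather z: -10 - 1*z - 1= -z - 11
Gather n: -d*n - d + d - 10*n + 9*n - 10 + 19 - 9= n*(-d - 1)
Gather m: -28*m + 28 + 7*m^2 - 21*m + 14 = 7*m^2 - 49*m + 42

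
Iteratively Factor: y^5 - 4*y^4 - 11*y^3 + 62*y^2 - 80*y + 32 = (y - 1)*(y^4 - 3*y^3 - 14*y^2 + 48*y - 32) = (y - 1)*(y + 4)*(y^3 - 7*y^2 + 14*y - 8) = (y - 1)^2*(y + 4)*(y^2 - 6*y + 8) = (y - 4)*(y - 1)^2*(y + 4)*(y - 2)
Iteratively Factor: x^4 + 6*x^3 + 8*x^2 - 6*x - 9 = (x + 3)*(x^3 + 3*x^2 - x - 3) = (x - 1)*(x + 3)*(x^2 + 4*x + 3) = (x - 1)*(x + 1)*(x + 3)*(x + 3)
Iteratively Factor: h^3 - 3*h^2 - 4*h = (h + 1)*(h^2 - 4*h) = h*(h + 1)*(h - 4)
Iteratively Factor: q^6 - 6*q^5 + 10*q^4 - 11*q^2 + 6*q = (q - 3)*(q^5 - 3*q^4 + q^3 + 3*q^2 - 2*q) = (q - 3)*(q + 1)*(q^4 - 4*q^3 + 5*q^2 - 2*q) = q*(q - 3)*(q + 1)*(q^3 - 4*q^2 + 5*q - 2) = q*(q - 3)*(q - 1)*(q + 1)*(q^2 - 3*q + 2) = q*(q - 3)*(q - 2)*(q - 1)*(q + 1)*(q - 1)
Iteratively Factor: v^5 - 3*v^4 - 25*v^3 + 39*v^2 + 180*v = (v - 5)*(v^4 + 2*v^3 - 15*v^2 - 36*v) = (v - 5)*(v + 3)*(v^3 - v^2 - 12*v) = v*(v - 5)*(v + 3)*(v^2 - v - 12) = v*(v - 5)*(v - 4)*(v + 3)*(v + 3)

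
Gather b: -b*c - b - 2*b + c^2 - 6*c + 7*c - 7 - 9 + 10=b*(-c - 3) + c^2 + c - 6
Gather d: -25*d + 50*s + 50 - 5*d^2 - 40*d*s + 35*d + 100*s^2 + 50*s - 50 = -5*d^2 + d*(10 - 40*s) + 100*s^2 + 100*s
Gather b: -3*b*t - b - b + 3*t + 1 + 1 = b*(-3*t - 2) + 3*t + 2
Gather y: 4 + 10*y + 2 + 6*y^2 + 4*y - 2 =6*y^2 + 14*y + 4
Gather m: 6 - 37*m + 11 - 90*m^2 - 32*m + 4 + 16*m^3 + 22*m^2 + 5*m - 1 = 16*m^3 - 68*m^2 - 64*m + 20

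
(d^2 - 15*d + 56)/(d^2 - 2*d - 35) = (d - 8)/(d + 5)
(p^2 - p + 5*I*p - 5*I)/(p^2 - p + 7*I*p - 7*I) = (p + 5*I)/(p + 7*I)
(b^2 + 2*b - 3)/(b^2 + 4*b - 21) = (b^2 + 2*b - 3)/(b^2 + 4*b - 21)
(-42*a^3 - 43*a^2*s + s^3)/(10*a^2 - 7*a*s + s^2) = (-42*a^3 - 43*a^2*s + s^3)/(10*a^2 - 7*a*s + s^2)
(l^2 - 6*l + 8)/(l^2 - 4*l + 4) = (l - 4)/(l - 2)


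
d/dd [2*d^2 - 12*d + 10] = 4*d - 12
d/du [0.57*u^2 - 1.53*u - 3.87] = 1.14*u - 1.53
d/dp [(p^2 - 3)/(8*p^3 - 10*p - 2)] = (-p*(-4*p^3 + 5*p + 1) - (p^2 - 3)*(12*p^2 - 5)/2)/(-4*p^3 + 5*p + 1)^2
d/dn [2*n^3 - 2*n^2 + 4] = 2*n*(3*n - 2)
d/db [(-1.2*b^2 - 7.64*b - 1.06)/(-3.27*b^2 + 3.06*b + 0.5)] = (-28.6548*b^2 - 8.1324*b - 0.5764)/(10.6929*b^4 - 20.0124*b^3 + 6.0936*b^2 + 3.06*b + 0.25)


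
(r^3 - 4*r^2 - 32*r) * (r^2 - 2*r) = r^5 - 6*r^4 - 24*r^3 + 64*r^2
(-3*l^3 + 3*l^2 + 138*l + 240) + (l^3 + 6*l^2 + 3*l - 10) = -2*l^3 + 9*l^2 + 141*l + 230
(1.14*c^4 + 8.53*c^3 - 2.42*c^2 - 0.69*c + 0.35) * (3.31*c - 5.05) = 3.7734*c^5 + 22.4773*c^4 - 51.0867*c^3 + 9.9371*c^2 + 4.643*c - 1.7675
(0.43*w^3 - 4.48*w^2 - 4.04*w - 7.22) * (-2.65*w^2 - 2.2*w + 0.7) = -1.1395*w^5 + 10.926*w^4 + 20.863*w^3 + 24.885*w^2 + 13.056*w - 5.054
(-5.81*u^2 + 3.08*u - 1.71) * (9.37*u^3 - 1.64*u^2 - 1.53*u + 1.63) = -54.4397*u^5 + 38.388*u^4 - 12.1846*u^3 - 11.3783*u^2 + 7.6367*u - 2.7873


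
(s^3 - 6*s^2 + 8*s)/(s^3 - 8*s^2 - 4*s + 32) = s*(s - 4)/(s^2 - 6*s - 16)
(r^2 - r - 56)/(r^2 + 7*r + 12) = (r^2 - r - 56)/(r^2 + 7*r + 12)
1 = 1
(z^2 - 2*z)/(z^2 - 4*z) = (z - 2)/(z - 4)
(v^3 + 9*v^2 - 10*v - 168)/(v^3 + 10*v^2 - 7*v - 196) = (v + 6)/(v + 7)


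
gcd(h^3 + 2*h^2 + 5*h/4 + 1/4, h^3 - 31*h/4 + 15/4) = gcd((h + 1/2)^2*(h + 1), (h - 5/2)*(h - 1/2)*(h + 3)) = 1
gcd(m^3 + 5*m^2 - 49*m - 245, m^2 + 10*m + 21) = m + 7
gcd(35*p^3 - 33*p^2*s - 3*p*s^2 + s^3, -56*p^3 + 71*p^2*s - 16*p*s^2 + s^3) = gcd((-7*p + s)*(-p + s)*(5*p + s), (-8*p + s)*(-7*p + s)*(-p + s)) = 7*p^2 - 8*p*s + s^2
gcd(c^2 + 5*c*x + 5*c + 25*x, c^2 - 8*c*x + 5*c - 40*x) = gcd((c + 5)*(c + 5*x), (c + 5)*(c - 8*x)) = c + 5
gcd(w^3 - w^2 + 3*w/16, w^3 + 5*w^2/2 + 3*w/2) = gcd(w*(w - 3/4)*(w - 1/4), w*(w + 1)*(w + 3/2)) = w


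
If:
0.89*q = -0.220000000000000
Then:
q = -0.25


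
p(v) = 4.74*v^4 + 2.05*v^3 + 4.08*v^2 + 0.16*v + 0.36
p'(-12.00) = -31975.04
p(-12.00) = 95332.20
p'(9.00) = 14393.59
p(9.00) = 32925.87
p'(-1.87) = -117.58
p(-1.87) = 58.88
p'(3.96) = 1306.32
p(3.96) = 1357.90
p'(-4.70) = -1870.82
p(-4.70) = 2189.87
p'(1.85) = 156.35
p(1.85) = 83.12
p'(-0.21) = -1.46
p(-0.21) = 0.50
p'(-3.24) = -606.59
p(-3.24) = 495.29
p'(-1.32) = -43.50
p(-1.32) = 16.93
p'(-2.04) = -151.86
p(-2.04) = 81.70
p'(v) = 18.96*v^3 + 6.15*v^2 + 8.16*v + 0.16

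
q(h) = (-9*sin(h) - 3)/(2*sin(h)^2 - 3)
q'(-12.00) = 5.55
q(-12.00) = 3.23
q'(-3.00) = -2.90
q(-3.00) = 0.58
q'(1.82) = -10.89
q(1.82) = 10.45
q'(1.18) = 12.24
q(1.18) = 8.77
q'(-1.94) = -7.15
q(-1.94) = -4.28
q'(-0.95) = 6.03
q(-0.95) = -2.58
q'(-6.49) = 2.91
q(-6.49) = 0.40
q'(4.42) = -6.79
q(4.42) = -4.82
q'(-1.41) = 4.74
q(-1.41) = -5.60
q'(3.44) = -2.99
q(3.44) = 0.13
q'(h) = -4*(-9*sin(h) - 3)*sin(h)*cos(h)/(2*sin(h)^2 - 3)^2 - 9*cos(h)/(2*sin(h)^2 - 3) = 3*(6*sin(h)^2 + 4*sin(h) + 9)*cos(h)/(2*sin(h)^2 - 3)^2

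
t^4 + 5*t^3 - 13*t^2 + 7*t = t*(t - 1)^2*(t + 7)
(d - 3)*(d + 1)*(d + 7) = d^3 + 5*d^2 - 17*d - 21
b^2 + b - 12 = (b - 3)*(b + 4)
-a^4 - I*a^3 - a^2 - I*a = a*(a - I)*(-I*a + 1)^2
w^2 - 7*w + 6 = (w - 6)*(w - 1)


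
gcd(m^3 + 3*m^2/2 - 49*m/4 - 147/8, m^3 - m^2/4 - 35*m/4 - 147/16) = m^2 - 2*m - 21/4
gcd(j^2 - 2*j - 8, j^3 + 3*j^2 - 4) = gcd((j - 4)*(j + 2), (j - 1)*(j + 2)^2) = j + 2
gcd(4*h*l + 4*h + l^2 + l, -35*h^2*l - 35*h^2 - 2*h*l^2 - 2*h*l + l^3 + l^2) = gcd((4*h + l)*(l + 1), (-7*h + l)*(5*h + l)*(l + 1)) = l + 1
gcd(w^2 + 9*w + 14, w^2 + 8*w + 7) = w + 7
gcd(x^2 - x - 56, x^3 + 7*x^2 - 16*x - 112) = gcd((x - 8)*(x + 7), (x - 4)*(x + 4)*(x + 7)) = x + 7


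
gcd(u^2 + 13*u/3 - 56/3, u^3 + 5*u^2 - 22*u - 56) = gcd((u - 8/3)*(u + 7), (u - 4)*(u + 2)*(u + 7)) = u + 7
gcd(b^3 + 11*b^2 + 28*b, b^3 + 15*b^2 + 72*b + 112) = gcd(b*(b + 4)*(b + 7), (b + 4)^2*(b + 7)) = b^2 + 11*b + 28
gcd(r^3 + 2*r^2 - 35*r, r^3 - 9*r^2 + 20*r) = r^2 - 5*r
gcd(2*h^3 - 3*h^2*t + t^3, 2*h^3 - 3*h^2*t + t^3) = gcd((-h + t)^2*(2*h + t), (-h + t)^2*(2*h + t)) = 2*h^3 - 3*h^2*t + t^3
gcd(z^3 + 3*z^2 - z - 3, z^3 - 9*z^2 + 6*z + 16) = z + 1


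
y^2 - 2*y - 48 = (y - 8)*(y + 6)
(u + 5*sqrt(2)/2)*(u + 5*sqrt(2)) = u^2 + 15*sqrt(2)*u/2 + 25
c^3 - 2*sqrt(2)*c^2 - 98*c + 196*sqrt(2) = (c - 7*sqrt(2))*(c - 2*sqrt(2))*(c + 7*sqrt(2))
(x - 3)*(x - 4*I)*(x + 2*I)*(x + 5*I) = x^4 - 3*x^3 + 3*I*x^3 + 18*x^2 - 9*I*x^2 - 54*x + 40*I*x - 120*I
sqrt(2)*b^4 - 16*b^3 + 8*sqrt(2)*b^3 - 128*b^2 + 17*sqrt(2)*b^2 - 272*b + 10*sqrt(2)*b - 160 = (b + 2)*(b + 5)*(b - 8*sqrt(2))*(sqrt(2)*b + sqrt(2))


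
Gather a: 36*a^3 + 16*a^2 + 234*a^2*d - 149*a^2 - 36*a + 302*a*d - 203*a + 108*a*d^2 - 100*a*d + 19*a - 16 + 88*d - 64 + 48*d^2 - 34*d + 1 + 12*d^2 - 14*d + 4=36*a^3 + a^2*(234*d - 133) + a*(108*d^2 + 202*d - 220) + 60*d^2 + 40*d - 75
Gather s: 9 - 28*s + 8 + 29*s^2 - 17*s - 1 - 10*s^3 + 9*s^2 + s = -10*s^3 + 38*s^2 - 44*s + 16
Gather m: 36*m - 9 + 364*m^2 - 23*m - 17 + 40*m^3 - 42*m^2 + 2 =40*m^3 + 322*m^2 + 13*m - 24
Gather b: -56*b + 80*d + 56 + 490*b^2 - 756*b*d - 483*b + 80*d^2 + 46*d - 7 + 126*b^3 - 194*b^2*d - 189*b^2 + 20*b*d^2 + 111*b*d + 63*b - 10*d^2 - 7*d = 126*b^3 + b^2*(301 - 194*d) + b*(20*d^2 - 645*d - 476) + 70*d^2 + 119*d + 49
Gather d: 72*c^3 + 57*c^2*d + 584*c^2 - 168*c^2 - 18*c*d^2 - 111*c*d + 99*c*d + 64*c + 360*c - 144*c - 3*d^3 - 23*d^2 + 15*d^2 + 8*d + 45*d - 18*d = 72*c^3 + 416*c^2 + 280*c - 3*d^3 + d^2*(-18*c - 8) + d*(57*c^2 - 12*c + 35)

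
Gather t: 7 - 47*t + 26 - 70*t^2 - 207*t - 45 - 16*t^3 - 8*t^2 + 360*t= -16*t^3 - 78*t^2 + 106*t - 12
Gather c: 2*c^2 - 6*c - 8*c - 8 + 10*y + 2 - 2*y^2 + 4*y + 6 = 2*c^2 - 14*c - 2*y^2 + 14*y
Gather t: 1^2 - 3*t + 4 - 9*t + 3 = 8 - 12*t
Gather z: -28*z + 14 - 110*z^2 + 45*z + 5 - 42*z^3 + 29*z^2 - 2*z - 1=-42*z^3 - 81*z^2 + 15*z + 18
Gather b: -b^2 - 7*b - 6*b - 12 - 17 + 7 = -b^2 - 13*b - 22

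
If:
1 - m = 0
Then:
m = 1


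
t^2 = t^2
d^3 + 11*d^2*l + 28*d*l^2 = d*(d + 4*l)*(d + 7*l)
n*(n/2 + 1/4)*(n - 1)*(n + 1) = n^4/2 + n^3/4 - n^2/2 - n/4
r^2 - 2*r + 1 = (r - 1)^2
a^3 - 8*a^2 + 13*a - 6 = (a - 6)*(a - 1)^2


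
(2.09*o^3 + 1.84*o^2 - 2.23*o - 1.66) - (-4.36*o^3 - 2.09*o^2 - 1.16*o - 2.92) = 6.45*o^3 + 3.93*o^2 - 1.07*o + 1.26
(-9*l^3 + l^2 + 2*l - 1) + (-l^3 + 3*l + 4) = -10*l^3 + l^2 + 5*l + 3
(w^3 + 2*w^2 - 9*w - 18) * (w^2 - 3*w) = w^5 - w^4 - 15*w^3 + 9*w^2 + 54*w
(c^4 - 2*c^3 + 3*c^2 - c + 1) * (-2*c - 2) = -2*c^5 + 2*c^4 - 2*c^3 - 4*c^2 - 2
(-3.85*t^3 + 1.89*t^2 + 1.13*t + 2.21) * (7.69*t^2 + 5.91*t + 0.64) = -29.6065*t^5 - 8.2194*t^4 + 17.3956*t^3 + 24.8828*t^2 + 13.7843*t + 1.4144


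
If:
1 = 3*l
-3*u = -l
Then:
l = 1/3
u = 1/9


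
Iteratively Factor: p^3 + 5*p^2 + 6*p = (p + 2)*(p^2 + 3*p) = p*(p + 2)*(p + 3)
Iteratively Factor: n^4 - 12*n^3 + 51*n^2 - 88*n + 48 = (n - 1)*(n^3 - 11*n^2 + 40*n - 48) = (n - 4)*(n - 1)*(n^2 - 7*n + 12) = (n - 4)^2*(n - 1)*(n - 3)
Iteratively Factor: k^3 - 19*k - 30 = (k + 3)*(k^2 - 3*k - 10) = (k + 2)*(k + 3)*(k - 5)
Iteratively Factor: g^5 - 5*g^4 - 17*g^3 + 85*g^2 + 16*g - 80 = (g - 4)*(g^4 - g^3 - 21*g^2 + g + 20) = (g - 4)*(g + 4)*(g^3 - 5*g^2 - g + 5) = (g - 5)*(g - 4)*(g + 4)*(g^2 - 1) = (g - 5)*(g - 4)*(g - 1)*(g + 4)*(g + 1)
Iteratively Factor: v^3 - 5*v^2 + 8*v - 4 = (v - 1)*(v^2 - 4*v + 4) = (v - 2)*(v - 1)*(v - 2)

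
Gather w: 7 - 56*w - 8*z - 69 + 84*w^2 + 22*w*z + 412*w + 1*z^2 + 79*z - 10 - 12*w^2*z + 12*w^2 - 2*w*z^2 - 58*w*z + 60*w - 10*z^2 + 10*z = w^2*(96 - 12*z) + w*(-2*z^2 - 36*z + 416) - 9*z^2 + 81*z - 72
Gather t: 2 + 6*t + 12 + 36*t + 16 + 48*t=90*t + 30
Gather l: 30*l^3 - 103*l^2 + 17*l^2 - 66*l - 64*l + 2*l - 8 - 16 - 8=30*l^3 - 86*l^2 - 128*l - 32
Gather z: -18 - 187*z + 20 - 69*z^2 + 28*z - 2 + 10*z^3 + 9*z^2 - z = 10*z^3 - 60*z^2 - 160*z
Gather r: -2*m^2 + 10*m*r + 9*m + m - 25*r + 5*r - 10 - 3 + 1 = -2*m^2 + 10*m + r*(10*m - 20) - 12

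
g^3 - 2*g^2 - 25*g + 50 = (g - 5)*(g - 2)*(g + 5)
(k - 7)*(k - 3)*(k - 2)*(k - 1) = k^4 - 13*k^3 + 53*k^2 - 83*k + 42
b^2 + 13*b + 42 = (b + 6)*(b + 7)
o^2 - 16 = (o - 4)*(o + 4)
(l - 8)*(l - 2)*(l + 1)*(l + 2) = l^4 - 7*l^3 - 12*l^2 + 28*l + 32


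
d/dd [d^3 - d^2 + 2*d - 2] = 3*d^2 - 2*d + 2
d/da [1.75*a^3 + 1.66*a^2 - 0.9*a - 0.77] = 5.25*a^2 + 3.32*a - 0.9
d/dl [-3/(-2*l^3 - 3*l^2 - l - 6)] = 3*(-6*l^2 - 6*l - 1)/(2*l^3 + 3*l^2 + l + 6)^2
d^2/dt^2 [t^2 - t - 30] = 2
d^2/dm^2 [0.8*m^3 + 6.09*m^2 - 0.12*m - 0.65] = 4.8*m + 12.18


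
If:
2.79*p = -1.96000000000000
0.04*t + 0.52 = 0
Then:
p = -0.70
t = -13.00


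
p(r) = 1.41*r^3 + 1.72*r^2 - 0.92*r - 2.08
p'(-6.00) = 130.72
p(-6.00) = -239.20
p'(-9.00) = 310.75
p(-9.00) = -882.37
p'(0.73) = 3.85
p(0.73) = -1.29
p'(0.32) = 0.61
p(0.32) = -2.15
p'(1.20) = 9.30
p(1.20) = 1.73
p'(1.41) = 12.34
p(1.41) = 3.99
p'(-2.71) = 20.82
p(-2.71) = -15.02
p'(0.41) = 1.20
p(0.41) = -2.07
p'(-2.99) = 26.61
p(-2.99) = -21.64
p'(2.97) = 46.61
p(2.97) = 47.30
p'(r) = 4.23*r^2 + 3.44*r - 0.92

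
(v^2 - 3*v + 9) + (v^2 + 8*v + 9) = 2*v^2 + 5*v + 18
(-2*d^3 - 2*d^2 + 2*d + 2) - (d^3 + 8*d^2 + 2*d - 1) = -3*d^3 - 10*d^2 + 3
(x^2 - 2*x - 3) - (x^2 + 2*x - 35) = 32 - 4*x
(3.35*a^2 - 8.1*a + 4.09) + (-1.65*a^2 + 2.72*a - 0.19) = 1.7*a^2 - 5.38*a + 3.9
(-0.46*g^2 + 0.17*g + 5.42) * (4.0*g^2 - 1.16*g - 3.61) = -1.84*g^4 + 1.2136*g^3 + 23.1434*g^2 - 6.9009*g - 19.5662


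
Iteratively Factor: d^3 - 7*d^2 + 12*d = (d - 3)*(d^2 - 4*d) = (d - 4)*(d - 3)*(d)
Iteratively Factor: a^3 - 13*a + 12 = (a - 1)*(a^2 + a - 12) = (a - 3)*(a - 1)*(a + 4)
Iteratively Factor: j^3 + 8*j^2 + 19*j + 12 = (j + 3)*(j^2 + 5*j + 4) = (j + 3)*(j + 4)*(j + 1)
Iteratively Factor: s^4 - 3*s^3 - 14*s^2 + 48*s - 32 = (s - 1)*(s^3 - 2*s^2 - 16*s + 32) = (s - 4)*(s - 1)*(s^2 + 2*s - 8) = (s - 4)*(s - 1)*(s + 4)*(s - 2)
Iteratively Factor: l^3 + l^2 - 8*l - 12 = (l - 3)*(l^2 + 4*l + 4) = (l - 3)*(l + 2)*(l + 2)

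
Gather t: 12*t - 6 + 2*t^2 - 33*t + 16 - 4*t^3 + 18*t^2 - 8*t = -4*t^3 + 20*t^2 - 29*t + 10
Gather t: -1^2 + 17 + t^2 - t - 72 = t^2 - t - 56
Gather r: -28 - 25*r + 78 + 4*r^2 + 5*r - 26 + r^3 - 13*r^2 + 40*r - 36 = r^3 - 9*r^2 + 20*r - 12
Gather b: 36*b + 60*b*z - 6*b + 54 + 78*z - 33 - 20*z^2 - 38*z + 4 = b*(60*z + 30) - 20*z^2 + 40*z + 25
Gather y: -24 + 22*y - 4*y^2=-4*y^2 + 22*y - 24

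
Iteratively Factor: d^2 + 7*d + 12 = (d + 4)*(d + 3)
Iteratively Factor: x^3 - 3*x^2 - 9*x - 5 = (x - 5)*(x^2 + 2*x + 1) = (x - 5)*(x + 1)*(x + 1)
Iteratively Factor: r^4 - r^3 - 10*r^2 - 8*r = (r)*(r^3 - r^2 - 10*r - 8) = r*(r - 4)*(r^2 + 3*r + 2) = r*(r - 4)*(r + 2)*(r + 1)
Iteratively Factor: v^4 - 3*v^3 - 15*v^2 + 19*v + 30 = (v - 2)*(v^3 - v^2 - 17*v - 15) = (v - 2)*(v + 3)*(v^2 - 4*v - 5) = (v - 2)*(v + 1)*(v + 3)*(v - 5)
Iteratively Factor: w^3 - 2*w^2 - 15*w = (w + 3)*(w^2 - 5*w) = (w - 5)*(w + 3)*(w)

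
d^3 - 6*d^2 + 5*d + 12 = (d - 4)*(d - 3)*(d + 1)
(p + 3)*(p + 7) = p^2 + 10*p + 21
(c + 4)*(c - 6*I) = c^2 + 4*c - 6*I*c - 24*I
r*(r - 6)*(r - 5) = r^3 - 11*r^2 + 30*r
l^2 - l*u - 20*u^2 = (l - 5*u)*(l + 4*u)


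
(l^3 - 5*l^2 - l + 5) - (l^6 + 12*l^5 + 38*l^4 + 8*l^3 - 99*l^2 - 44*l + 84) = -l^6 - 12*l^5 - 38*l^4 - 7*l^3 + 94*l^2 + 43*l - 79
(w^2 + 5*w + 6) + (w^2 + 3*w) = 2*w^2 + 8*w + 6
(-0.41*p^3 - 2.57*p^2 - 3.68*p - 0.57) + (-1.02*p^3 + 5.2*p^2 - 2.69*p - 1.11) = -1.43*p^3 + 2.63*p^2 - 6.37*p - 1.68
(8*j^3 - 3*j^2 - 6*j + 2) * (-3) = -24*j^3 + 9*j^2 + 18*j - 6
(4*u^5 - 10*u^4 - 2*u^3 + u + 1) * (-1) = -4*u^5 + 10*u^4 + 2*u^3 - u - 1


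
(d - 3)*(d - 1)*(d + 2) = d^3 - 2*d^2 - 5*d + 6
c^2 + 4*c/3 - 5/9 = (c - 1/3)*(c + 5/3)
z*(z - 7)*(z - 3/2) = z^3 - 17*z^2/2 + 21*z/2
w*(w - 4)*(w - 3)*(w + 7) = w^4 - 37*w^2 + 84*w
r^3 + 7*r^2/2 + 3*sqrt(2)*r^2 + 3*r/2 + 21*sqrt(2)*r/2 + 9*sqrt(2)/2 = (r + 1/2)*(r + 3)*(r + 3*sqrt(2))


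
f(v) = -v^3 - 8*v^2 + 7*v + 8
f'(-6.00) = -5.00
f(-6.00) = -106.00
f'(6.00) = -197.00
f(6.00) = -454.00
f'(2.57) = -53.93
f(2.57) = -43.82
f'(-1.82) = 26.18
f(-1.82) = -25.21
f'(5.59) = -176.18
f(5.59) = -377.53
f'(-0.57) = 15.15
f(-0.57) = 1.60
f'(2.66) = -56.79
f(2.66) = -48.81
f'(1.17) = -15.83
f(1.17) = 3.64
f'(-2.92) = 28.14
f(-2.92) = -55.75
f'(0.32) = 1.57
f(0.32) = 9.39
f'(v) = -3*v^2 - 16*v + 7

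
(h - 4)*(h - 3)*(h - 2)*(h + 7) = h^4 - 2*h^3 - 37*h^2 + 158*h - 168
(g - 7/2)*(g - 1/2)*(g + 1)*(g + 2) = g^4 - g^3 - 33*g^2/4 - 11*g/4 + 7/2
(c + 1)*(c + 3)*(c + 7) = c^3 + 11*c^2 + 31*c + 21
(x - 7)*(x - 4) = x^2 - 11*x + 28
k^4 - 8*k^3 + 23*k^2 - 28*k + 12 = (k - 3)*(k - 2)^2*(k - 1)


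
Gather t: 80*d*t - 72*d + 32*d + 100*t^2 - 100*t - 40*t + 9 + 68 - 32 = -40*d + 100*t^2 + t*(80*d - 140) + 45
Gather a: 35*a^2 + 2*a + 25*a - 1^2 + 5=35*a^2 + 27*a + 4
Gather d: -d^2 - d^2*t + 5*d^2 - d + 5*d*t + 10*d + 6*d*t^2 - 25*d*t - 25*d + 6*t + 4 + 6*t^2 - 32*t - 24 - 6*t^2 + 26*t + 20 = d^2*(4 - t) + d*(6*t^2 - 20*t - 16)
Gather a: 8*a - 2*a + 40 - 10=6*a + 30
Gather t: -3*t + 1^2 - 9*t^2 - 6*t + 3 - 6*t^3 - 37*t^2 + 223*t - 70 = -6*t^3 - 46*t^2 + 214*t - 66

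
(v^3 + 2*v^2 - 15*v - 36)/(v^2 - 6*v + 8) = (v^2 + 6*v + 9)/(v - 2)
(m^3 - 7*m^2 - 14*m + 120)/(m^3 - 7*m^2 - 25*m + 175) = (m^2 - 2*m - 24)/(m^2 - 2*m - 35)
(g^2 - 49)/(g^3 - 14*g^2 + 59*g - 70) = (g + 7)/(g^2 - 7*g + 10)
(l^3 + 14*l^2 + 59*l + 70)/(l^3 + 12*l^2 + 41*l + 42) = (l + 5)/(l + 3)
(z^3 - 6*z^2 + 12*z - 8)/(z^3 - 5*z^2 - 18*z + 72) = (z^3 - 6*z^2 + 12*z - 8)/(z^3 - 5*z^2 - 18*z + 72)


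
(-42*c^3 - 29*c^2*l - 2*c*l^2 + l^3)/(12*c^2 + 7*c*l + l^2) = (-14*c^2 - 5*c*l + l^2)/(4*c + l)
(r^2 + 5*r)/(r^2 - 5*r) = (r + 5)/(r - 5)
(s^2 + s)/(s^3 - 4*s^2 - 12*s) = (s + 1)/(s^2 - 4*s - 12)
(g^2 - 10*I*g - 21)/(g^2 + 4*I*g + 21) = (g - 7*I)/(g + 7*I)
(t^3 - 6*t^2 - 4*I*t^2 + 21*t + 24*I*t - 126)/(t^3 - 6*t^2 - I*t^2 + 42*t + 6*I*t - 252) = (t + 3*I)/(t + 6*I)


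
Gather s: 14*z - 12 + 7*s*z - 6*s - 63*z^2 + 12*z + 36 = s*(7*z - 6) - 63*z^2 + 26*z + 24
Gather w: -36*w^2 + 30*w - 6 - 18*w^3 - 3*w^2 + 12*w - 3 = -18*w^3 - 39*w^2 + 42*w - 9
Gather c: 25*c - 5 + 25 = 25*c + 20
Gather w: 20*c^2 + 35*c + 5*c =20*c^2 + 40*c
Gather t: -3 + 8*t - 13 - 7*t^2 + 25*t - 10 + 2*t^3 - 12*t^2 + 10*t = 2*t^3 - 19*t^2 + 43*t - 26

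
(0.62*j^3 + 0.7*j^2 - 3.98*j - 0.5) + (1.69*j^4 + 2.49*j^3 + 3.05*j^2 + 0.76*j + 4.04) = 1.69*j^4 + 3.11*j^3 + 3.75*j^2 - 3.22*j + 3.54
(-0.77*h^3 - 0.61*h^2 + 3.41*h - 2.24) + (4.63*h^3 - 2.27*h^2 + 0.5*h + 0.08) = 3.86*h^3 - 2.88*h^2 + 3.91*h - 2.16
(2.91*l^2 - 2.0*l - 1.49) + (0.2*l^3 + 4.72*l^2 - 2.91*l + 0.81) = 0.2*l^3 + 7.63*l^2 - 4.91*l - 0.68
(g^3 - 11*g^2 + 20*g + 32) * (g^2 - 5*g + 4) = g^5 - 16*g^4 + 79*g^3 - 112*g^2 - 80*g + 128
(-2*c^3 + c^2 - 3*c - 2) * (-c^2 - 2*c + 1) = 2*c^5 + 3*c^4 - c^3 + 9*c^2 + c - 2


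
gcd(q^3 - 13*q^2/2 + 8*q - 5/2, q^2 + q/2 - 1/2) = q - 1/2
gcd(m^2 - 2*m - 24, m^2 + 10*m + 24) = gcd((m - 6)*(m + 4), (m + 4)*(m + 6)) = m + 4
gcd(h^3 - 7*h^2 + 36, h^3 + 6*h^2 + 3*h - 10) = h + 2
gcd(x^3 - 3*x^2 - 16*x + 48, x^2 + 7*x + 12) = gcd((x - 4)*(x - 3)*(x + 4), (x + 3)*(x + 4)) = x + 4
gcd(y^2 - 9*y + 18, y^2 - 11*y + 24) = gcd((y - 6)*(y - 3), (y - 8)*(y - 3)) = y - 3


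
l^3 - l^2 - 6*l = l*(l - 3)*(l + 2)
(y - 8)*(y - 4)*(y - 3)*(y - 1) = y^4 - 16*y^3 + 83*y^2 - 164*y + 96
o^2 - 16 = (o - 4)*(o + 4)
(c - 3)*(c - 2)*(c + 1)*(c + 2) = c^4 - 2*c^3 - 7*c^2 + 8*c + 12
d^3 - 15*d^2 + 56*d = d*(d - 8)*(d - 7)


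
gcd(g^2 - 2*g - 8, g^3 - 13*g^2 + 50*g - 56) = g - 4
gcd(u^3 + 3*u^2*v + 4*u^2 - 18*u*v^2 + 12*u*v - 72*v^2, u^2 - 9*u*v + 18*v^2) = u - 3*v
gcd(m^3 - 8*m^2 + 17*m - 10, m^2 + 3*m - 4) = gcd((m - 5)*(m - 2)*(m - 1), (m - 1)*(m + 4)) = m - 1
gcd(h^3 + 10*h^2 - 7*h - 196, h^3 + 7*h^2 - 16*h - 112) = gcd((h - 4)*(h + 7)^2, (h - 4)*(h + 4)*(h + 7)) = h^2 + 3*h - 28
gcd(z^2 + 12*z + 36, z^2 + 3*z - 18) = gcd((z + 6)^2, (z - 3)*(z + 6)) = z + 6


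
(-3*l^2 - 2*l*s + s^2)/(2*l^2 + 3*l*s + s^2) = (-3*l + s)/(2*l + s)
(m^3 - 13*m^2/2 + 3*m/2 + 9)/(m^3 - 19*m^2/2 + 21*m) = (2*m^2 - m - 3)/(m*(2*m - 7))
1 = 1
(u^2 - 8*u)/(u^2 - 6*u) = (u - 8)/(u - 6)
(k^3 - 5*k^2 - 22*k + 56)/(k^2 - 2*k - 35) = (k^2 + 2*k - 8)/(k + 5)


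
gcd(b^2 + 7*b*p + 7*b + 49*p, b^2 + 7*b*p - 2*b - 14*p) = b + 7*p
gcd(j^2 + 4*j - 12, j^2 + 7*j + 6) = j + 6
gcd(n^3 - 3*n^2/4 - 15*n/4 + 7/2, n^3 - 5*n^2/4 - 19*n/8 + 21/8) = n^2 - 11*n/4 + 7/4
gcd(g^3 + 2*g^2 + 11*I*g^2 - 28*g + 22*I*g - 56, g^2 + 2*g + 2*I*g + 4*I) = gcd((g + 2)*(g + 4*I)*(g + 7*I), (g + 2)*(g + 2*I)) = g + 2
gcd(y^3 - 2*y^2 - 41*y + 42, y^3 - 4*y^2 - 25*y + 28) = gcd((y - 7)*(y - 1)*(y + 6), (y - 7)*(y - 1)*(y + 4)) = y^2 - 8*y + 7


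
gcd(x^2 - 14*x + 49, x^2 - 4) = 1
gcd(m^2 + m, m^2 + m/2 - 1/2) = m + 1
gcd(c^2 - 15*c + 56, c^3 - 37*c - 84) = c - 7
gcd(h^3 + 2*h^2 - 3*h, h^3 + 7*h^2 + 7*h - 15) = h^2 + 2*h - 3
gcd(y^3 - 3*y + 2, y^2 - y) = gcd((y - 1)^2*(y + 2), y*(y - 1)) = y - 1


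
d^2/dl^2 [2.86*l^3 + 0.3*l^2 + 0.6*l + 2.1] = 17.16*l + 0.6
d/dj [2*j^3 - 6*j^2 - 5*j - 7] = 6*j^2 - 12*j - 5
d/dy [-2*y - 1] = -2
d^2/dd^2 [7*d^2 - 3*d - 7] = 14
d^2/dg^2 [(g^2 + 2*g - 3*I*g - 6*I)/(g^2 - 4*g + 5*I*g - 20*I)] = (g^3*(12 - 16*I) + 84*I*g^2 + g*(540 + 384*I) - 1920 + 388*I)/(g^6 + g^5*(-12 + 15*I) + g^4*(-27 - 180*I) + g^3*(836 + 595*I) + g^2*(-3600 + 540*I) + g*(4800 - 6000*I) + 8000*I)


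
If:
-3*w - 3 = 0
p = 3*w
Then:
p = -3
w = -1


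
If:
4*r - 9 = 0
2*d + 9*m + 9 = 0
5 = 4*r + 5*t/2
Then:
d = -9*m/2 - 9/2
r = 9/4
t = -8/5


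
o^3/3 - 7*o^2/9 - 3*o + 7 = (o/3 + 1)*(o - 3)*(o - 7/3)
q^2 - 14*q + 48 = (q - 8)*(q - 6)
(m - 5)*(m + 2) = m^2 - 3*m - 10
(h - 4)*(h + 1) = h^2 - 3*h - 4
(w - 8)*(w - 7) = w^2 - 15*w + 56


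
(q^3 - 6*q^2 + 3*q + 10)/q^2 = q - 6 + 3/q + 10/q^2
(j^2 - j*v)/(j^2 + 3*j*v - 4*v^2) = j/(j + 4*v)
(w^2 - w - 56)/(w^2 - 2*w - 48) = (w + 7)/(w + 6)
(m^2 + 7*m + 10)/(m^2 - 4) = (m + 5)/(m - 2)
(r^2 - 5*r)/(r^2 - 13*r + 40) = r/(r - 8)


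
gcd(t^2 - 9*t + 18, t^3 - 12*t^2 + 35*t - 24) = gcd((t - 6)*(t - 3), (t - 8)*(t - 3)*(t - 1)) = t - 3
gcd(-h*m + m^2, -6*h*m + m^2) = m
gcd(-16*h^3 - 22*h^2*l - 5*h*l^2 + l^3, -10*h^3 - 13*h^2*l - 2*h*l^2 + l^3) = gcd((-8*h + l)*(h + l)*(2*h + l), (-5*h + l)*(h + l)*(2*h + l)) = 2*h^2 + 3*h*l + l^2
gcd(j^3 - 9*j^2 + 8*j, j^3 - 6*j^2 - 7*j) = j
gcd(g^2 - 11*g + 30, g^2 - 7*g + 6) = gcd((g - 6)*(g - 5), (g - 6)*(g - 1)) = g - 6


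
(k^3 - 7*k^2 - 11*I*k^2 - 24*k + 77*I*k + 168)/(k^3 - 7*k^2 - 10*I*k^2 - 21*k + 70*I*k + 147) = (k - 8*I)/(k - 7*I)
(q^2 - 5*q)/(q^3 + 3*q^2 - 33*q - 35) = q/(q^2 + 8*q + 7)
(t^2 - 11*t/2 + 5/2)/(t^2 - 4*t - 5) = (t - 1/2)/(t + 1)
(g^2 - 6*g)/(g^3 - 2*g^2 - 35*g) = (6 - g)/(-g^2 + 2*g + 35)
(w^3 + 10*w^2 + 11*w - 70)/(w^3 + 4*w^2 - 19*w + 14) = (w + 5)/(w - 1)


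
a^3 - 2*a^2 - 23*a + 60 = (a - 4)*(a - 3)*(a + 5)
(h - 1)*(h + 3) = h^2 + 2*h - 3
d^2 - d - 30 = (d - 6)*(d + 5)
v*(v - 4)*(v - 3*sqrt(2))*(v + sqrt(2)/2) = v^4 - 4*v^3 - 5*sqrt(2)*v^3/2 - 3*v^2 + 10*sqrt(2)*v^2 + 12*v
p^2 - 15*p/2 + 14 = (p - 4)*(p - 7/2)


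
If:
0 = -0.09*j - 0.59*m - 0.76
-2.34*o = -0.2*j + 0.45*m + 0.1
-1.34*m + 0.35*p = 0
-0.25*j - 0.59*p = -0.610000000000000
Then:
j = -37.22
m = 4.39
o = -4.07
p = 16.80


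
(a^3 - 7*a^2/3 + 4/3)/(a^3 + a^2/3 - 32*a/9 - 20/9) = 3*(a - 1)/(3*a + 5)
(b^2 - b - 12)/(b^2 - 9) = (b - 4)/(b - 3)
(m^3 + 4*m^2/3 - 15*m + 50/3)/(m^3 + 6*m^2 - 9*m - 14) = (3*m^2 + 10*m - 25)/(3*(m^2 + 8*m + 7))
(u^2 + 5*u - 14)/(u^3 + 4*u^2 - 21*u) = (u - 2)/(u*(u - 3))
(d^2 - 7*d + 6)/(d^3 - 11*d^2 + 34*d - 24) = 1/(d - 4)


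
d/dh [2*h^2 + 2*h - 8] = 4*h + 2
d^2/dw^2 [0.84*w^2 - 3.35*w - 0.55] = 1.68000000000000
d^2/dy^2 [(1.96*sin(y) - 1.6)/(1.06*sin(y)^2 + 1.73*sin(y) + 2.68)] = (-2.202256*sin(y)^5 + 10.785288*sin(y)^4 + 46.61456*sin(y)^3 - 15.091696*sin(y)^2 - 72.508032*sin(y) - 18.661408)/(1.06*sin(y)^2 + 1.73*sin(y) + 2.68)^3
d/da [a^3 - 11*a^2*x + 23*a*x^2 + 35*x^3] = 3*a^2 - 22*a*x + 23*x^2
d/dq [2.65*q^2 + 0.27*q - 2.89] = 5.3*q + 0.27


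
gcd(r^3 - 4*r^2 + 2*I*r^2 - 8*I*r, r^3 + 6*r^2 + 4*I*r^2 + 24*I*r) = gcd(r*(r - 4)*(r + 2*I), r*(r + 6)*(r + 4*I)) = r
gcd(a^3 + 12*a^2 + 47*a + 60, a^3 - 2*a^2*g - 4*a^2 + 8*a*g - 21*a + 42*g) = a + 3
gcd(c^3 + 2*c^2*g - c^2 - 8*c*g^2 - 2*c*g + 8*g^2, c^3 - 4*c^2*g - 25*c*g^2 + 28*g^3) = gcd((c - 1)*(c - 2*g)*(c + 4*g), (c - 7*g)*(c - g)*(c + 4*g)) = c + 4*g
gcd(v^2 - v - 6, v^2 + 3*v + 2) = v + 2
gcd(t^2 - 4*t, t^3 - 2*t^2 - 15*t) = t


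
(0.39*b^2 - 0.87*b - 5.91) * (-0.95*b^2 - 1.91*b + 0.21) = -0.3705*b^4 + 0.0816*b^3 + 7.3581*b^2 + 11.1054*b - 1.2411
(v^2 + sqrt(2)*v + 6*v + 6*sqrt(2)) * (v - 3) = v^3 + sqrt(2)*v^2 + 3*v^2 - 18*v + 3*sqrt(2)*v - 18*sqrt(2)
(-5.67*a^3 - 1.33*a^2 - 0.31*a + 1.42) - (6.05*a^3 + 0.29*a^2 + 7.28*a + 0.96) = -11.72*a^3 - 1.62*a^2 - 7.59*a + 0.46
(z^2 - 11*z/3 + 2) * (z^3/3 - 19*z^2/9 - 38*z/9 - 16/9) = z^5/3 - 10*z^4/3 + 113*z^3/27 + 256*z^2/27 - 52*z/27 - 32/9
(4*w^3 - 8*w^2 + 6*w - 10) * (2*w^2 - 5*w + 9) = 8*w^5 - 36*w^4 + 88*w^3 - 122*w^2 + 104*w - 90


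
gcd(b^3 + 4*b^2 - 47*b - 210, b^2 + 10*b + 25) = b + 5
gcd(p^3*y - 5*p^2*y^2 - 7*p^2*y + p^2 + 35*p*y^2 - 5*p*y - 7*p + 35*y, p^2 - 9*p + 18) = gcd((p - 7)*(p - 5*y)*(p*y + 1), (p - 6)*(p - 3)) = 1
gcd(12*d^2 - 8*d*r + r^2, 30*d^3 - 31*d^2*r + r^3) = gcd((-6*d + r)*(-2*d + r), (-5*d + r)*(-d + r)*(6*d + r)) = 1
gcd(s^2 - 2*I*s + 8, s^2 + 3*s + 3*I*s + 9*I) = 1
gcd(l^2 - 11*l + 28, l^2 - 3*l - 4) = l - 4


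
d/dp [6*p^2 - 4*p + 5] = 12*p - 4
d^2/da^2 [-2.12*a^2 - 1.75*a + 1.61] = -4.24000000000000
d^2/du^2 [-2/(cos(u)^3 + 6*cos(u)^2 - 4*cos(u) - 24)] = 2*((13*cos(u) - 48*cos(2*u) - 9*cos(3*u))*(cos(u)^3 + 6*cos(u)^2 - 4*cos(u) - 24)/4 - 2*(3*cos(u)^2 + 12*cos(u) - 4)^2*sin(u)^2)/(cos(u)^3 + 6*cos(u)^2 - 4*cos(u) - 24)^3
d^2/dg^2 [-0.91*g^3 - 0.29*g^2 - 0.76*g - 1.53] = -5.46*g - 0.58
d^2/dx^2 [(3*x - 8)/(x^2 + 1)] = 2*(4*x^2*(3*x - 8) + (8 - 9*x)*(x^2 + 1))/(x^2 + 1)^3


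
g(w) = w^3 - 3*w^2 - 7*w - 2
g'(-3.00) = 38.00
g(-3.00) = -35.00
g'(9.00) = 182.00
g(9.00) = 421.00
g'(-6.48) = 157.85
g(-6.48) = -354.71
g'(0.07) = -7.41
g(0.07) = -2.50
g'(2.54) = -2.89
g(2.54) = -22.75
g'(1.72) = -8.44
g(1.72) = -17.83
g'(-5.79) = 128.31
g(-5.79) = -256.15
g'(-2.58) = 28.45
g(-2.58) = -21.08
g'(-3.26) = 44.44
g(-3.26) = -45.71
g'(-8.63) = 268.21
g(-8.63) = -807.76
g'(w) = 3*w^2 - 6*w - 7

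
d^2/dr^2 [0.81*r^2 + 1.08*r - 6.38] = 1.62000000000000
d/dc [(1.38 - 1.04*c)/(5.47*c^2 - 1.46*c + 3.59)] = (5.6888*c^2 - 15.0972*c - 1.7188)/(29.9209*c^4 - 15.9724*c^3 + 41.4062*c^2 - 10.4828*c + 12.8881)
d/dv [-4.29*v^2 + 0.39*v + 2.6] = 0.39 - 8.58*v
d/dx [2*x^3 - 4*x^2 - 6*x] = 6*x^2 - 8*x - 6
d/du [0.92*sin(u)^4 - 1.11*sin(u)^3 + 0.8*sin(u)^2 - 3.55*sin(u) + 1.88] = (3.68*sin(u)^3 - 3.33*sin(u)^2 + 1.6*sin(u) - 3.55)*cos(u)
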